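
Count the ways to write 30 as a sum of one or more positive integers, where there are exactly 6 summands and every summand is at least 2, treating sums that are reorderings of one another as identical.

199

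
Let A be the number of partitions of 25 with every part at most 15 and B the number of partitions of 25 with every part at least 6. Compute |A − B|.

Partitions of 25 with every part at most 15: 1861.
Partitions of 25 with every part at least 6: 17.
|1861 − 17| = 1844.

1844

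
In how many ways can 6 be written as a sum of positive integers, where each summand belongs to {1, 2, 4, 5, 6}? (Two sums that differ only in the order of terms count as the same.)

They are:
6
1 + 5
2 + 4
1 + 1 + 4
2 + 2 + 2
1 + 1 + 2 + 2
1 + 1 + 1 + 1 + 2
1 + 1 + 1 + 1 + 1 + 1

8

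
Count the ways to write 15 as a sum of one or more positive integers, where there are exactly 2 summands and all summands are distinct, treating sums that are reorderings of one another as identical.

They are:
14, 1
13, 2
12, 3
11, 4
10, 5
9, 6
8, 7

7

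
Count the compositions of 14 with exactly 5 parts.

Place 4 bars in the 13 internal gaps of a row of 14 dots: C(13,4) = 715.

715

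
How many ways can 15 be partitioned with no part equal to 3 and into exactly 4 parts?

The partitions of 15 that satisfy the conditions:
12 + 1 + 1 + 1
11 + 2 + 1 + 1
10 + 2 + 2 + 1
9 + 4 + 1 + 1
9 + 2 + 2 + 2
8 + 5 + 1 + 1
8 + 4 + 2 + 1
7 + 6 + 1 + 1
7 + 5 + 2 + 1
7 + 4 + 2 + 2
6 + 6 + 2 + 1
6 + 5 + 2 + 2
6 + 4 + 4 + 1
5 + 5 + 4 + 1
5 + 4 + 4 + 2

15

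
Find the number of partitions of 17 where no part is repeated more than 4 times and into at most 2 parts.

9

Enumerating:
17
16 + 1
15 + 2
14 + 3
13 + 4
12 + 5
11 + 6
10 + 7
9 + 8
Counting gives 9.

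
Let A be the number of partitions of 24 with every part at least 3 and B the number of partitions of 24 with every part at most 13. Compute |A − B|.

1326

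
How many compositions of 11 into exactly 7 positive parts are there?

By stars and bars with positive parts, the count is C(10,6) = 210.

210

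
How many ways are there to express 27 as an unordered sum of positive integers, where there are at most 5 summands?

480

There are 480 such partitions.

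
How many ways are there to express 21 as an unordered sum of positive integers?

792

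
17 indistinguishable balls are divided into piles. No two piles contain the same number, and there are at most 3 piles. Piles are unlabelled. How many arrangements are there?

They are:
17
16, 1
15, 2
14, 3
14, 2, 1
13, 4
13, 3, 1
12, 5
12, 4, 1
12, 3, 2
11, 6
11, 5, 1
11, 4, 2
10, 7
10, 6, 1
10, 5, 2
10, 4, 3
9, 8
9, 7, 1
9, 6, 2
9, 5, 3
8, 7, 2
8, 6, 3
8, 5, 4
7, 6, 4

25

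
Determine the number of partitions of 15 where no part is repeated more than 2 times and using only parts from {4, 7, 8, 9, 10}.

2

The partitions of 15 that satisfy the conditions:
8+7
7+4+4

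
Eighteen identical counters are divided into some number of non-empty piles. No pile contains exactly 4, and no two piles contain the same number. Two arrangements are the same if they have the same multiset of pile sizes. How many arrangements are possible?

31

There are too many to list fully; the first 12 (by largest part) are:
18
17 + 1
16 + 2
15 + 3
15 + 2 + 1
14 + 3 + 1
13 + 5
13 + 3 + 2
12 + 6
12 + 5 + 1
12 + 3 + 2 + 1
11 + 7
…and 19 more, for 31 total.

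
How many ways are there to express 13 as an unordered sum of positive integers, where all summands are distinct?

Enumerating:
13
12, 1
11, 2
10, 3
10, 2, 1
9, 4
9, 3, 1
8, 5
8, 4, 1
8, 3, 2
7, 6
7, 5, 1
7, 4, 2
7, 3, 2, 1
6, 5, 2
6, 4, 3
6, 4, 2, 1
5, 4, 3, 1
That's 18 in total.

18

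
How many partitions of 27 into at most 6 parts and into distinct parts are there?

Systematic enumeration (by largest part, then next-largest, …) yields 192.

192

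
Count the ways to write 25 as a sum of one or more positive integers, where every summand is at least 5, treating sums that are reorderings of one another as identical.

There are too many to list fully; the first 12 (by largest part) are:
25
20+5
19+6
18+7
17+8
16+9
15+10
15+5+5
14+11
14+6+5
13+12
13+7+5
…and 18 more, for 30 total.

30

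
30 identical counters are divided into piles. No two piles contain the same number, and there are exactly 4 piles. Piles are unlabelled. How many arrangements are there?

A full systematic count gives 108.

108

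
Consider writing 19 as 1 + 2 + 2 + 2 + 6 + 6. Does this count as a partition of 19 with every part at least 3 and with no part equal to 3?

The parts sum to 19, and the condition 'every summand is at least 3' is violated.

No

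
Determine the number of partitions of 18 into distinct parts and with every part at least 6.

4

Listing the qualifying partitions of 18:
18
12, 6
11, 7
10, 8
Counting gives 4.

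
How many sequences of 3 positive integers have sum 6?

10

A composition of 6 into 3 positive parts is chosen by placing 2 dividers among the 5 gaps between 6 units: C(5,2) = 10.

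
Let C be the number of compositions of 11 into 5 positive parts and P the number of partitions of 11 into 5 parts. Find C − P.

200

Compositions: C(10,4) = 210.
Partitions of 11 into exactly 5 parts: 10.
Difference: 210 − 10 = 200.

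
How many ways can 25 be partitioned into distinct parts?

Enumerating by decreasing first part gives 142 partitions in all.

142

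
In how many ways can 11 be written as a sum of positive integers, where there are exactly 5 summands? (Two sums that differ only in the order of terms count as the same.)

10

The partitions of 11 that satisfy the conditions:
1,1,1,1,7
1,1,1,2,6
1,1,1,3,5
1,1,2,2,5
1,1,1,4,4
1,1,2,3,4
1,2,2,2,4
1,1,3,3,3
1,2,2,3,3
2,2,2,2,3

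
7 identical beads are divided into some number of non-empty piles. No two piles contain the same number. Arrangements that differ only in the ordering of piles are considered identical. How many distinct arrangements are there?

5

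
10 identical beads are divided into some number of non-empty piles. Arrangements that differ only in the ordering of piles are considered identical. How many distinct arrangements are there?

There are too many to list fully; the first 12 (by largest part) are:
10
1 + 9
2 + 8
1 + 1 + 8
3 + 7
1 + 2 + 7
1 + 1 + 1 + 7
4 + 6
1 + 3 + 6
2 + 2 + 6
1 + 1 + 2 + 6
1 + 1 + 1 + 1 + 6
…and 30 more, for 42 total.

42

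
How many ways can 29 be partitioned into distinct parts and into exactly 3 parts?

A partial list (first 12 by largest part):
1,2,26
1,3,25
1,4,24
2,3,24
1,5,23
2,4,23
1,6,22
2,5,22
3,4,22
1,7,21
2,6,21
3,5,21
…and 44 more, for 56 total.

56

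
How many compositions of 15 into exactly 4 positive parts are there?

364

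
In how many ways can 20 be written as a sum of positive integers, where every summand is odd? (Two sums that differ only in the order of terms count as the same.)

64

There are too many to list fully; the first 12 (by largest part) are:
1 + 19
3 + 17
1 + 1 + 1 + 17
5 + 15
1 + 1 + 3 + 15
1 + 1 + 1 + 1 + 1 + 15
7 + 13
1 + 1 + 5 + 13
1 + 3 + 3 + 13
1 + 1 + 1 + 1 + 3 + 13
1 + 1 + 1 + 1 + 1 + 1 + 1 + 13
9 + 11
…and 52 more, for 64 total.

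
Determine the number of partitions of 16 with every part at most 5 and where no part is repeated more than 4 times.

54

A partial list (first 12 by largest part):
5, 5, 5, 1
5, 5, 4, 2
5, 5, 4, 1, 1
5, 5, 3, 3
5, 5, 3, 2, 1
5, 5, 3, 1, 1, 1
5, 5, 2, 2, 2
5, 5, 2, 2, 1, 1
5, 5, 2, 1, 1, 1, 1
5, 4, 4, 3
5, 4, 4, 2, 1
5, 4, 4, 1, 1, 1
…and 42 more, for 54 total.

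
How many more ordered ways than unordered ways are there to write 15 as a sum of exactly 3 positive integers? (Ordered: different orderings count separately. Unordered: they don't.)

Ordered (compositions into 3 parts): C(14,2) = 91.
Unordered (partitions into 3 parts): 19.
Difference: 91 − 19 = 72.

72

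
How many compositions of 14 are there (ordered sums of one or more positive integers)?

The number of compositions of n is 2^(n−1); here 2^13 = 8192.

8192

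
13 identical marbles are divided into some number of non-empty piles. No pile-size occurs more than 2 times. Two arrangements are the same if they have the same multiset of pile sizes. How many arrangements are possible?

44

A partial list (first 12 by largest part):
13
12 + 1
11 + 2
11 + 1 + 1
10 + 3
10 + 2 + 1
9 + 4
9 + 3 + 1
9 + 2 + 2
9 + 2 + 1 + 1
8 + 5
8 + 4 + 1
…and 32 more, for 44 total.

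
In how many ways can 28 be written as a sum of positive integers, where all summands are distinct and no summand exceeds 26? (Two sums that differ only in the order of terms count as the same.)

220

Counting exhaustively, 220 partitions satisfy the conditions.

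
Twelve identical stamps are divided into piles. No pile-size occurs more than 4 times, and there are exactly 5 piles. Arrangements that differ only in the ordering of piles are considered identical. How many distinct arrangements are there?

13

Listing the qualifying partitions of 12:
8 + 1 + 1 + 1 + 1
7 + 2 + 1 + 1 + 1
6 + 3 + 1 + 1 + 1
6 + 2 + 2 + 1 + 1
5 + 4 + 1 + 1 + 1
5 + 3 + 2 + 1 + 1
5 + 2 + 2 + 2 + 1
4 + 4 + 2 + 1 + 1
4 + 3 + 3 + 1 + 1
4 + 3 + 2 + 2 + 1
4 + 2 + 2 + 2 + 2
3 + 3 + 3 + 2 + 1
3 + 3 + 2 + 2 + 2
That's 13 in total.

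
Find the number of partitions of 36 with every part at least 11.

12

They are:
36
11+25
12+24
13+23
14+22
15+21
16+20
17+19
18+18
11+11+14
11+12+13
12+12+12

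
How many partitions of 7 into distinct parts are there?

The partitions of 7 that satisfy the conditions:
7
6 + 1
5 + 2
4 + 3
4 + 2 + 1

5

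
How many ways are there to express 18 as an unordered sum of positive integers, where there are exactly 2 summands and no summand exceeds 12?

4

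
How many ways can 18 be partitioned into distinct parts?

There are too many to list fully; the first 12 (by largest part) are:
18
1,17
2,16
3,15
1,2,15
4,14
1,3,14
5,13
1,4,13
2,3,13
6,12
1,5,12
…and 34 more, for 46 total.

46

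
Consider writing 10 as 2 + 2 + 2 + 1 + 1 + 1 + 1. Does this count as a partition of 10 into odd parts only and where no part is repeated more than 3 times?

The parts sum to 10, and the condition 'every summand is odd' is violated.

No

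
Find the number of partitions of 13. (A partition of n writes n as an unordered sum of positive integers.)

There are 101 such partitions.

101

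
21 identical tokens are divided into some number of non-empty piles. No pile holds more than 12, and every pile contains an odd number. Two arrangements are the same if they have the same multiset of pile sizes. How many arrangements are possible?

62

A partial list (first 12 by largest part):
11, 9, 1
11, 7, 3
11, 7, 1, 1, 1
11, 5, 5
11, 5, 3, 1, 1
11, 5, 1, 1, 1, 1, 1
11, 3, 3, 3, 1
11, 3, 3, 1, 1, 1, 1
11, 3, 1, 1, 1, 1, 1, 1, 1
11, 1, 1, 1, 1, 1, 1, 1, 1, 1, 1
9, 9, 3
9, 9, 1, 1, 1
…and 50 more, for 62 total.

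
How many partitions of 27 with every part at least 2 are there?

There are 574 such partitions.

574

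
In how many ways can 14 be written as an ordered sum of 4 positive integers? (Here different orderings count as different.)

286

A composition of 14 into 4 positive parts is chosen by placing 3 dividers among the 13 gaps between 14 units: C(13,3) = 286.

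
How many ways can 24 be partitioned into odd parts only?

122

Direct enumeration gives 122 partitions.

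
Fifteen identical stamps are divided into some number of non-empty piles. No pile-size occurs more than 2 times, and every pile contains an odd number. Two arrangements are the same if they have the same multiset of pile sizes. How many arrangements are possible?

9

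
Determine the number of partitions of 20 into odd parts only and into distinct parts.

7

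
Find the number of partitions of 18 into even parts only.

A partial list (first 12 by largest part):
18
2+16
4+14
2+2+14
6+12
2+4+12
2+2+2+12
8+10
2+6+10
4+4+10
2+2+4+10
2+2+2+2+10
…and 18 more, for 30 total.

30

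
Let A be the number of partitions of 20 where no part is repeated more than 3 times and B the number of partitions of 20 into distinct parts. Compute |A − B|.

Partitions of 20 where no part is repeated more than 3 times: 320.
Partitions of 20 into distinct parts: 64.
|320 − 64| = 256.

256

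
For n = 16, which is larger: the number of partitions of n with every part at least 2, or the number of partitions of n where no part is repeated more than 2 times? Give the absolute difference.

Partitions of 16 with every part at least 2: 55.
Partitions of 16 where no part is repeated more than 2 times: 89.
|55 − 89| = 34.

34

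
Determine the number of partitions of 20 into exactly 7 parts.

82

Systematic enumeration (by largest part, then next-largest, …) yields 82.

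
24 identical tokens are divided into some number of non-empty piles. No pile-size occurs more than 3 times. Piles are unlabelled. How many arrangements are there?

722

A full systematic count gives 722.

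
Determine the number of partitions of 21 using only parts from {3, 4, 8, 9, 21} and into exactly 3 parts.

Enumerating:
9 + 9 + 3
9 + 8 + 4
That's 2 in total.

2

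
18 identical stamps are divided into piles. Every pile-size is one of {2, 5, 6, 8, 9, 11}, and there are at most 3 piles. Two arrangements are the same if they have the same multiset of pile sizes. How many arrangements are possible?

5

Listing the qualifying partitions of 18:
2, 5, 11
9, 9
2, 8, 8
5, 5, 8
6, 6, 6
Counting gives 5.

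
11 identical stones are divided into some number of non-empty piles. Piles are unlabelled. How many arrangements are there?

56

A partial list (first 12 by largest part):
11
10,1
9,2
9,1,1
8,3
8,2,1
8,1,1,1
7,4
7,3,1
7,2,2
7,2,1,1
7,1,1,1,1
…and 44 more, for 56 total.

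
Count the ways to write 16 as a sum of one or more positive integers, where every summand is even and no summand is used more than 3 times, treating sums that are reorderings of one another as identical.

They are:
16
2 + 14
4 + 12
2 + 2 + 12
6 + 10
2 + 4 + 10
2 + 2 + 2 + 10
8 + 8
2 + 6 + 8
4 + 4 + 8
2 + 2 + 4 + 8
4 + 6 + 6
2 + 2 + 6 + 6
2 + 4 + 4 + 6
2 + 2 + 2 + 4 + 6
2 + 2 + 4 + 4 + 4
That's 16 in total.

16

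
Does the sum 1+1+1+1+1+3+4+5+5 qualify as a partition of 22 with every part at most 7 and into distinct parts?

No

The parts sum to 22, and the condition 'all summands are distinct' is violated.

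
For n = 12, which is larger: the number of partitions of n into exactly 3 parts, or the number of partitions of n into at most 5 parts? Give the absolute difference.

35

Partitions of 12 into exactly 3 parts: 12.
Partitions of 12 into at most 5 parts: 47.
|12 − 47| = 35.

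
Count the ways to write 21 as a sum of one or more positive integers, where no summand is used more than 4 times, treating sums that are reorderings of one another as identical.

Systematic enumeration (by largest part, then next-largest, …) yields 505.

505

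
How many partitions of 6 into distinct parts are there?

4

Listing the qualifying partitions of 6:
6
1, 5
2, 4
1, 2, 3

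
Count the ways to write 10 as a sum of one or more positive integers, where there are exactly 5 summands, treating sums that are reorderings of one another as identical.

7

The partitions of 10 that satisfy the conditions:
6+1+1+1+1
5+2+1+1+1
4+3+1+1+1
4+2+2+1+1
3+3+2+1+1
3+2+2+2+1
2+2+2+2+2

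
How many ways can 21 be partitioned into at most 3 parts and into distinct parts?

A partial list (first 12 by largest part):
21
20, 1
19, 2
18, 3
18, 2, 1
17, 4
17, 3, 1
16, 5
16, 4, 1
16, 3, 2
15, 6
15, 5, 1
…and 26 more, for 38 total.

38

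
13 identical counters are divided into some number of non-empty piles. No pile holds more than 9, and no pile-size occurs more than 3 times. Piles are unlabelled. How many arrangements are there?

There are too many to list fully; the first 12 (by largest part) are:
4,9
1,3,9
2,2,9
1,1,2,9
5,8
1,4,8
2,3,8
1,1,3,8
1,2,2,8
1,1,1,2,8
6,7
1,5,7
…and 45 more, for 57 total.

57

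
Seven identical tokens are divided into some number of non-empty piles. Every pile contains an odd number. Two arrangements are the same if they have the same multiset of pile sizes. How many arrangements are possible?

Enumerating:
7
5+1+1
3+3+1
3+1+1+1+1
1+1+1+1+1+1+1
That's 5 in total.

5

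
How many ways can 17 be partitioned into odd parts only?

38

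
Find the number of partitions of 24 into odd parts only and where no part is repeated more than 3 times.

48

A partial list (first 12 by largest part):
23,1
21,3
21,1,1,1
19,5
19,3,1,1
17,7
17,5,1,1
17,3,3,1
15,9
15,7,1,1
15,5,3,1
15,3,3,3
…and 36 more, for 48 total.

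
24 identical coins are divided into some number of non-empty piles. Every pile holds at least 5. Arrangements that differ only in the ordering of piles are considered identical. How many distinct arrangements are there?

26

There are too many to list fully; the first 12 (by largest part) are:
24
19+5
18+6
17+7
16+8
15+9
14+10
14+5+5
13+11
13+6+5
12+12
12+7+5
…and 14 more, for 26 total.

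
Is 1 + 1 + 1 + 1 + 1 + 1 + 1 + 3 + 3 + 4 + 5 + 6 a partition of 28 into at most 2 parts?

No

The parts sum to 28, and the condition 'there are at most 2 summands' is violated.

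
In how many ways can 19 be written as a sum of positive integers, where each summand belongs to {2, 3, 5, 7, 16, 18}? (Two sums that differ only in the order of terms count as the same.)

Listing the qualifying partitions of 19:
3+16
5+7+7
2+3+7+7
2+5+5+7
2+2+3+5+7
3+3+3+3+7
2+2+2+3+3+7
2+2+2+2+2+2+7
2+2+5+5+5
3+3+3+5+5
2+2+2+3+5+5
2+3+3+3+3+5
2+2+2+2+3+3+5
2+2+2+2+2+2+2+5
2+2+3+3+3+3+3
2+2+2+2+2+3+3+3
2+2+2+2+2+2+2+2+3

17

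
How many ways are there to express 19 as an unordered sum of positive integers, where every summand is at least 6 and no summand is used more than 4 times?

They are:
19
6,13
7,12
8,11
9,10
6,6,7
Counting gives 6.

6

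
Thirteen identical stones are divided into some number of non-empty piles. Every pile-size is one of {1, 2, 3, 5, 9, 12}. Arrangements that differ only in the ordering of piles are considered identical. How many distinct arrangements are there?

There are too many to list fully; the first 12 (by largest part) are:
12,1
9,3,1
9,2,2
9,2,1,1
9,1,1,1,1
5,5,3
5,5,2,1
5,5,1,1,1
5,3,3,2
5,3,3,1,1
5,3,2,2,1
5,3,2,1,1,1
…and 27 more, for 39 total.

39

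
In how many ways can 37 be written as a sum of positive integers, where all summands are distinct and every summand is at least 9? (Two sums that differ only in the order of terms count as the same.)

19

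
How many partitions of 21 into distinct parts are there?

A full systematic count gives 76.

76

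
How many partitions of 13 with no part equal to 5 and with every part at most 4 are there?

A partial list (first 12 by largest part):
4+4+4+1
4+4+3+2
4+4+3+1+1
4+4+2+2+1
4+4+2+1+1+1
4+4+1+1+1+1+1
4+3+3+3
4+3+3+2+1
4+3+3+1+1+1
4+3+2+2+2
4+3+2+2+1+1
4+3+2+1+1+1+1
…and 27 more, for 39 total.

39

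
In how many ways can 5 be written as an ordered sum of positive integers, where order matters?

The number of compositions of n is 2^(n−1); here 2^4 = 16.

16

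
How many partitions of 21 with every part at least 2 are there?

165

There are 165 such partitions.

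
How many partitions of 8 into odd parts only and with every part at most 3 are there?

3

Listing the qualifying partitions of 8:
3, 3, 1, 1
3, 1, 1, 1, 1, 1
1, 1, 1, 1, 1, 1, 1, 1
That's 3 in total.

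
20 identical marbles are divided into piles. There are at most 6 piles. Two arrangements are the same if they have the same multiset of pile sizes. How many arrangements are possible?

Systematic enumeration (by largest part, then next-largest, …) yields 282.

282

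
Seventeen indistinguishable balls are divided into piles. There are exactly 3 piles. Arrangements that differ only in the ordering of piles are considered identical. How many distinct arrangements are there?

Listing the qualifying partitions of 17:
15 + 1 + 1
14 + 2 + 1
13 + 3 + 1
13 + 2 + 2
12 + 4 + 1
12 + 3 + 2
11 + 5 + 1
11 + 4 + 2
11 + 3 + 3
10 + 6 + 1
10 + 5 + 2
10 + 4 + 3
9 + 7 + 1
9 + 6 + 2
9 + 5 + 3
9 + 4 + 4
8 + 8 + 1
8 + 7 + 2
8 + 6 + 3
8 + 5 + 4
7 + 7 + 3
7 + 6 + 4
7 + 5 + 5
6 + 6 + 5

24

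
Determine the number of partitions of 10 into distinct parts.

Enumerating:
10
9+1
8+2
7+3
7+2+1
6+4
6+3+1
5+4+1
5+3+2
4+3+2+1
That's 10 in total.

10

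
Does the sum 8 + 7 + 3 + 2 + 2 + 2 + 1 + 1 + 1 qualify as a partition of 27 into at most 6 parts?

No

The parts sum to 27, and the condition 'there are at most 6 summands' is violated.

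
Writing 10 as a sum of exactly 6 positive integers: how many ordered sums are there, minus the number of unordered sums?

121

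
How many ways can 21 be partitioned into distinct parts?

There are 76 such partitions.

76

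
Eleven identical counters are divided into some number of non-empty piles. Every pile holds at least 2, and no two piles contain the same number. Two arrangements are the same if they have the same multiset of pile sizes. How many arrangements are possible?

The partitions of 11 that satisfy the conditions:
11
9, 2
8, 3
7, 4
6, 5
6, 3, 2
5, 4, 2
Counting gives 7.

7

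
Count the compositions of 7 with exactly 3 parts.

15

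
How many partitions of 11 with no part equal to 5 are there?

There are too many to list fully; the first 12 (by largest part) are:
11
10, 1
9, 2
9, 1, 1
8, 3
8, 2, 1
8, 1, 1, 1
7, 4
7, 3, 1
7, 2, 2
7, 2, 1, 1
7, 1, 1, 1, 1
…and 33 more, for 45 total.

45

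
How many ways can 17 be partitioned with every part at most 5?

119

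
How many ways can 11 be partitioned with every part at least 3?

6

They are:
11
8, 3
7, 4
6, 5
5, 3, 3
4, 4, 3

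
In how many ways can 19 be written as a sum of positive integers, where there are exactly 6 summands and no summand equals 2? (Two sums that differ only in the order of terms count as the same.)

24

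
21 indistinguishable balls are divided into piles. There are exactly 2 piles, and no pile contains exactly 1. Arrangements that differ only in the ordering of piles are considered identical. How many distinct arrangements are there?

9

Enumerating:
19+2
18+3
17+4
16+5
15+6
14+7
13+8
12+9
11+10
That's 9 in total.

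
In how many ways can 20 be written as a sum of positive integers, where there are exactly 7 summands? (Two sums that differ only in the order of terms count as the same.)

Systematic enumeration (by largest part, then next-largest, …) yields 82.

82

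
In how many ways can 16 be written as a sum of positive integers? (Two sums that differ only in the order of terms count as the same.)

Direct enumeration gives 231 partitions.

231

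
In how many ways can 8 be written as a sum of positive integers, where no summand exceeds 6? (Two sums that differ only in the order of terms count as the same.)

Enumerating:
6, 2
6, 1, 1
5, 3
5, 2, 1
5, 1, 1, 1
4, 4
4, 3, 1
4, 2, 2
4, 2, 1, 1
4, 1, 1, 1, 1
3, 3, 2
3, 3, 1, 1
3, 2, 2, 1
3, 2, 1, 1, 1
3, 1, 1, 1, 1, 1
2, 2, 2, 2
2, 2, 2, 1, 1
2, 2, 1, 1, 1, 1
2, 1, 1, 1, 1, 1, 1
1, 1, 1, 1, 1, 1, 1, 1

20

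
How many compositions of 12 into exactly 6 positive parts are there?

Equivalently, choose which 5 of the 11 gaps become plus signs: C(11,5) = 462.

462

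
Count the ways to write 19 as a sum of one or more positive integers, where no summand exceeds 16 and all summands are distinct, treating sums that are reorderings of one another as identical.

51

There are too many to list fully; the first 12 (by largest part) are:
16+3
16+2+1
15+4
15+3+1
14+5
14+4+1
14+3+2
13+6
13+5+1
13+4+2
13+3+2+1
12+7
…and 39 more, for 51 total.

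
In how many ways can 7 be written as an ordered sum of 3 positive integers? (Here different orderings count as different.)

15

By stars and bars with positive parts, the count is C(6,2) = 15.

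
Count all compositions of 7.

There are 6 gaps and each independently is a cut or not, giving 2^6 = 64.

64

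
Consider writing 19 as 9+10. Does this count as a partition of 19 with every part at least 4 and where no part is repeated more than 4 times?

Yes

The parts sum to 19, and the condition 'every summand is at least 4' holds; the condition 'no summand is used more than 4 times' holds.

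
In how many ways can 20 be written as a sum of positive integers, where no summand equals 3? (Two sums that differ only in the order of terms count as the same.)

330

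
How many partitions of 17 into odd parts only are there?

There are too many to list fully; the first 12 (by largest part) are:
17
15+1+1
13+3+1
13+1+1+1+1
11+5+1
11+3+3
11+3+1+1+1
11+1+1+1+1+1+1
9+7+1
9+5+3
9+5+1+1+1
9+3+3+1+1
…and 26 more, for 38 total.

38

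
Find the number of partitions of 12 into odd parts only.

15

Listing the qualifying partitions of 12:
1+11
3+9
1+1+1+9
5+7
1+1+3+7
1+1+1+1+1+7
1+1+5+5
1+3+3+5
1+1+1+1+3+5
1+1+1+1+1+1+1+5
3+3+3+3
1+1+1+3+3+3
1+1+1+1+1+1+3+3
1+1+1+1+1+1+1+1+1+3
1+1+1+1+1+1+1+1+1+1+1+1
Counting gives 15.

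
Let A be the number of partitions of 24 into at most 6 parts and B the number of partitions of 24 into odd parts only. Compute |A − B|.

410

Partitions of 24 into at most 6 parts: 532.
Partitions of 24 into odd parts only: 122.
|532 − 122| = 410.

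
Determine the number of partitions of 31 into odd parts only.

Direct enumeration gives 340 partitions.

340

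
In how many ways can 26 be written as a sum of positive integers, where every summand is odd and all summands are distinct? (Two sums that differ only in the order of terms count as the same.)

12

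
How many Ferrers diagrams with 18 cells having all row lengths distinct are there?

A partial list (first 12 by largest part):
18
17+1
16+2
15+3
15+2+1
14+4
14+3+1
13+5
13+4+1
13+3+2
12+6
12+5+1
…and 34 more, for 46 total.

46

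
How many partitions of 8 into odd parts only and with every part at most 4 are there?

3

Listing the qualifying partitions of 8:
3,3,1,1
3,1,1,1,1,1
1,1,1,1,1,1,1,1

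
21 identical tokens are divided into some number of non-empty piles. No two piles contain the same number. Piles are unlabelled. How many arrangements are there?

Systematic enumeration (by largest part, then next-largest, …) yields 76.

76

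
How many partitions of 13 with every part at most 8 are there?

89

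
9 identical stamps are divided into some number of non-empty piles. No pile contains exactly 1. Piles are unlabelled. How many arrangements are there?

They are:
9
7,2
6,3
5,4
5,2,2
4,3,2
3,3,3
3,2,2,2
Counting gives 8.

8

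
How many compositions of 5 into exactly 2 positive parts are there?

4

Place 1 bars in the 4 internal gaps of a row of 5 dots: C(4,1) = 4.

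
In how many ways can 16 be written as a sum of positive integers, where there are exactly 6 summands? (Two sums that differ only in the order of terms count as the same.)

35

There are too many to list fully; the first 12 (by largest part) are:
11+1+1+1+1+1
10+2+1+1+1+1
9+3+1+1+1+1
9+2+2+1+1+1
8+4+1+1+1+1
8+3+2+1+1+1
8+2+2+2+1+1
7+5+1+1+1+1
7+4+2+1+1+1
7+3+3+1+1+1
7+3+2+2+1+1
7+2+2+2+2+1
…and 23 more, for 35 total.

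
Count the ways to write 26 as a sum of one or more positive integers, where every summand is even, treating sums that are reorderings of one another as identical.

101

Counting exhaustively, 101 partitions satisfy the conditions.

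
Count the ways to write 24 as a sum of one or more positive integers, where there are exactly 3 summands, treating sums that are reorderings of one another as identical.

48

There are too many to list fully; the first 12 (by largest part) are:
1+1+22
1+2+21
1+3+20
2+2+20
1+4+19
2+3+19
1+5+18
2+4+18
3+3+18
1+6+17
2+5+17
3+4+17
…and 36 more, for 48 total.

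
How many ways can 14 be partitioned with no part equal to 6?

Systematic enumeration (by largest part, then next-largest, …) yields 113.

113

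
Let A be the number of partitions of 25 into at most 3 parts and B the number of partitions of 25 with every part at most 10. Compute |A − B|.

1390

Partitions of 25 into at most 3 parts: 65.
Partitions of 25 with every part at most 10: 1455.
|65 − 1455| = 1390.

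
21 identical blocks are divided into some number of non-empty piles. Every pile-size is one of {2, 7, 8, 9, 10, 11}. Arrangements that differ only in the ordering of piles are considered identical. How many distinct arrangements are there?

Enumerating:
10,11
2,8,11
2,2,2,2,2,11
2,9,10
2,2,7,10
2,2,8,9
2,2,2,2,2,2,9
2,2,2,7,8
7,7,7
2,2,2,2,2,2,2,7
Counting gives 10.

10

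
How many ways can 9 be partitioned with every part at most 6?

A partial list (first 12 by largest part):
6 + 3
6 + 2 + 1
6 + 1 + 1 + 1
5 + 4
5 + 3 + 1
5 + 2 + 2
5 + 2 + 1 + 1
5 + 1 + 1 + 1 + 1
4 + 4 + 1
4 + 3 + 2
4 + 3 + 1 + 1
4 + 2 + 2 + 1
…and 14 more, for 26 total.

26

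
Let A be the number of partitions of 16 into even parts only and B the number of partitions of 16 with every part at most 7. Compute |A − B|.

142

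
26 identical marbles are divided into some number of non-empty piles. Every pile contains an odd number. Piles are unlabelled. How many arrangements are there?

165

There are 165 such partitions.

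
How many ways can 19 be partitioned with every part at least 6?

6

Listing the qualifying partitions of 19:
19
13+6
12+7
11+8
10+9
7+6+6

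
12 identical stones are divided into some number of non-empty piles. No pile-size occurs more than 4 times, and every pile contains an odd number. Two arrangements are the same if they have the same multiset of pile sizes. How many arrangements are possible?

10

Enumerating:
11+1
9+3
9+1+1+1
7+5
7+3+1+1
5+5+1+1
5+3+3+1
5+3+1+1+1+1
3+3+3+3
3+3+3+1+1+1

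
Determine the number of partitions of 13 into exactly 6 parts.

The partitions of 13 that satisfy the conditions:
1+1+1+1+1+8
1+1+1+1+2+7
1+1+1+1+3+6
1+1+1+2+2+6
1+1+1+1+4+5
1+1+1+2+3+5
1+1+2+2+2+5
1+1+1+2+4+4
1+1+1+3+3+4
1+1+2+2+3+4
1+2+2+2+2+4
1+1+2+3+3+3
1+2+2+2+3+3
2+2+2+2+2+3
That's 14 in total.

14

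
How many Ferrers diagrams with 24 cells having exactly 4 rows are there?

Enumerating by decreasing first part gives 108 partitions in all.

108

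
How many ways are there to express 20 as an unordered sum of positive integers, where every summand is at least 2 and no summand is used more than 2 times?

82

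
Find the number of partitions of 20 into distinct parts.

A partial list (first 12 by largest part):
20
19,1
18,2
17,3
17,2,1
16,4
16,3,1
15,5
15,4,1
15,3,2
14,6
14,5,1
…and 52 more, for 64 total.

64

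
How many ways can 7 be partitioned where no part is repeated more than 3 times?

They are:
7
6, 1
5, 2
5, 1, 1
4, 3
4, 2, 1
4, 1, 1, 1
3, 3, 1
3, 2, 2
3, 2, 1, 1
2, 2, 2, 1
2, 2, 1, 1, 1
Counting gives 12.

12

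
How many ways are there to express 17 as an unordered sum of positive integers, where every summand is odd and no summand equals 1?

6

Listing the qualifying partitions of 17:
17
11, 3, 3
9, 5, 3
7, 7, 3
7, 5, 5
5, 3, 3, 3, 3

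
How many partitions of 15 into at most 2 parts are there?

Listing the qualifying partitions of 15:
15
14,1
13,2
12,3
11,4
10,5
9,6
8,7
That's 8 in total.

8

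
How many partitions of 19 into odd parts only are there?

54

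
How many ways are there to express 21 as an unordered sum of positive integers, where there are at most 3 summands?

A partial list (first 12 by largest part):
21
20 + 1
19 + 2
19 + 1 + 1
18 + 3
18 + 2 + 1
17 + 4
17 + 3 + 1
17 + 2 + 2
16 + 5
16 + 4 + 1
16 + 3 + 2
…and 36 more, for 48 total.

48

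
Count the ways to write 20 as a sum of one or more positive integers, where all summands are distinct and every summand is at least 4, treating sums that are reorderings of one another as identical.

Listing the qualifying partitions of 20:
20
4, 16
5, 15
6, 14
7, 13
8, 12
9, 11
4, 5, 11
4, 6, 10
4, 7, 9
5, 6, 9
5, 7, 8

12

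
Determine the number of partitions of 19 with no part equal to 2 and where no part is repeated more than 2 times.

77

Enumerating by decreasing first part gives 77 partitions in all.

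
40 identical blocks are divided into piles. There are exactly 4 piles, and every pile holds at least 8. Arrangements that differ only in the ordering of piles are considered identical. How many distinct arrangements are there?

15

Enumerating:
8 + 8 + 8 + 16
8 + 8 + 9 + 15
8 + 8 + 10 + 14
8 + 9 + 9 + 14
8 + 8 + 11 + 13
8 + 9 + 10 + 13
9 + 9 + 9 + 13
8 + 8 + 12 + 12
8 + 9 + 11 + 12
8 + 10 + 10 + 12
9 + 9 + 10 + 12
8 + 10 + 11 + 11
9 + 9 + 11 + 11
9 + 10 + 10 + 11
10 + 10 + 10 + 10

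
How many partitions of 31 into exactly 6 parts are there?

612

Direct enumeration gives 612 partitions.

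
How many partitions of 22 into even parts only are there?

A partial list (first 12 by largest part):
22
20+2
18+4
18+2+2
16+6
16+4+2
16+2+2+2
14+8
14+6+2
14+4+4
14+4+2+2
14+2+2+2+2
…and 44 more, for 56 total.

56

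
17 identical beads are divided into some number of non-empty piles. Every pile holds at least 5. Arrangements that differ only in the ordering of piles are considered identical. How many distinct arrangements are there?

Listing the qualifying partitions of 17:
17
12+5
11+6
10+7
9+8
7+5+5
6+6+5

7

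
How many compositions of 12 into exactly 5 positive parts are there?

Equivalently, choose which 4 of the 11 gaps become plus signs: C(11,4) = 330.

330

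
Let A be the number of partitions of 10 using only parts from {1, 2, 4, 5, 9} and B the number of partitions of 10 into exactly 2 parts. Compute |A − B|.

13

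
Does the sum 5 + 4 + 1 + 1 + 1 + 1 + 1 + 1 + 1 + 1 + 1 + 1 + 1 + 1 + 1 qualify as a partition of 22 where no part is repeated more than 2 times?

No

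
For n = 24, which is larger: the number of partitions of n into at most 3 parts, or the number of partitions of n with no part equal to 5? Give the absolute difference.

Partitions of 24 into at most 3 parts: 61.
Partitions of 24 with no part equal to 5: 1085.
|61 − 1085| = 1024.

1024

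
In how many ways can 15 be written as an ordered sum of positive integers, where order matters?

16384

There are 14 gaps and each independently is a cut or not, giving 2^14 = 16384.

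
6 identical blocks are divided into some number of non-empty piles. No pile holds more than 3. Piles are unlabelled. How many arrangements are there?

7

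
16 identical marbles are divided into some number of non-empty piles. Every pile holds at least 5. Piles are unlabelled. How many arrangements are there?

The partitions of 16 that satisfy the conditions:
16
11,5
10,6
9,7
8,8
6,5,5

6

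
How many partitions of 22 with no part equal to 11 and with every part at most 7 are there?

Enumerating by decreasing first part gives 522 partitions in all.

522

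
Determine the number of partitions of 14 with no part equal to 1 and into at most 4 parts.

26

A partial list (first 12 by largest part):
14
2,12
3,11
4,10
2,2,10
5,9
2,3,9
6,8
2,4,8
3,3,8
2,2,2,8
7,7
…and 14 more, for 26 total.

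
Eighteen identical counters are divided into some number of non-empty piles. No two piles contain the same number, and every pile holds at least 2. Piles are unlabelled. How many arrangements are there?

25

The partitions of 18 that satisfy the conditions:
18
2 + 16
3 + 15
4 + 14
5 + 13
2 + 3 + 13
6 + 12
2 + 4 + 12
7 + 11
2 + 5 + 11
3 + 4 + 11
8 + 10
2 + 6 + 10
3 + 5 + 10
2 + 7 + 9
3 + 6 + 9
4 + 5 + 9
2 + 3 + 4 + 9
3 + 7 + 8
4 + 6 + 8
2 + 3 + 5 + 8
5 + 6 + 7
2 + 3 + 6 + 7
2 + 4 + 5 + 7
3 + 4 + 5 + 6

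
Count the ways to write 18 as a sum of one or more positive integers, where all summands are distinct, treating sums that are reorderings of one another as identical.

There are too many to list fully; the first 12 (by largest part) are:
18
17, 1
16, 2
15, 3
15, 2, 1
14, 4
14, 3, 1
13, 5
13, 4, 1
13, 3, 2
12, 6
12, 5, 1
…and 34 more, for 46 total.

46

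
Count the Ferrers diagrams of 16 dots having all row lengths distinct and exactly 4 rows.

9

They are:
10,3,2,1
9,4,2,1
8,5,2,1
8,4,3,1
7,6,2,1
7,5,3,1
7,4,3,2
6,5,4,1
6,5,3,2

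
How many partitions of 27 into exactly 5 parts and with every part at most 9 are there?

There are too many to list fully; the first 12 (by largest part) are:
9 + 9 + 7 + 1 + 1
9 + 9 + 6 + 2 + 1
9 + 9 + 5 + 3 + 1
9 + 9 + 5 + 2 + 2
9 + 9 + 4 + 4 + 1
9 + 9 + 4 + 3 + 2
9 + 9 + 3 + 3 + 3
9 + 8 + 8 + 1 + 1
9 + 8 + 7 + 2 + 1
9 + 8 + 6 + 3 + 1
9 + 8 + 6 + 2 + 2
9 + 8 + 5 + 4 + 1
…and 58 more, for 70 total.

70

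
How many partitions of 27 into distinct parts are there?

192

Enumerating by decreasing first part gives 192 partitions in all.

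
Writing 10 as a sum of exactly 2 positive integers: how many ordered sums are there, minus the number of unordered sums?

Compositions: C(9,1) = 9.
Partitions of 10 into exactly 2 parts: 5.
Difference: 9 − 5 = 4.

4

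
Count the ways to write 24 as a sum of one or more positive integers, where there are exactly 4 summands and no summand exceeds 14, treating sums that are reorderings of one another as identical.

Direct enumeration gives 85 partitions.

85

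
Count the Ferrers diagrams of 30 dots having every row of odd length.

296

Direct enumeration gives 296 partitions.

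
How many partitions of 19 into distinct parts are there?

54

There are too many to list fully; the first 12 (by largest part) are:
19
18,1
17,2
16,3
16,2,1
15,4
15,3,1
14,5
14,4,1
14,3,2
13,6
13,5,1
…and 42 more, for 54 total.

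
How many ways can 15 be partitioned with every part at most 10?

164

A full systematic count gives 164.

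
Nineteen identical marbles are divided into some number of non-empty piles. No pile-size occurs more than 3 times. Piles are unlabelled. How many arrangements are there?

Systematic enumeration (by largest part, then next-largest, …) yields 258.

258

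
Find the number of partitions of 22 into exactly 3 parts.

40

There are too many to list fully; the first 12 (by largest part) are:
20 + 1 + 1
19 + 2 + 1
18 + 3 + 1
18 + 2 + 2
17 + 4 + 1
17 + 3 + 2
16 + 5 + 1
16 + 4 + 2
16 + 3 + 3
15 + 6 + 1
15 + 5 + 2
15 + 4 + 3
…and 28 more, for 40 total.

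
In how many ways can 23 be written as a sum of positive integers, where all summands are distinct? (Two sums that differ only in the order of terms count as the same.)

Direct enumeration gives 104 partitions.

104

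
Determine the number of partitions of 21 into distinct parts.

76

Counting exhaustively, 76 partitions satisfy the conditions.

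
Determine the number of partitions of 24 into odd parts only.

122

Enumerating by decreasing first part gives 122 partitions in all.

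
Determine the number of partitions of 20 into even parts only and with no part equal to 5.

There are too many to list fully; the first 12 (by largest part) are:
20
18 + 2
16 + 4
16 + 2 + 2
14 + 6
14 + 4 + 2
14 + 2 + 2 + 2
12 + 8
12 + 6 + 2
12 + 4 + 4
12 + 4 + 2 + 2
12 + 2 + 2 + 2 + 2
…and 30 more, for 42 total.

42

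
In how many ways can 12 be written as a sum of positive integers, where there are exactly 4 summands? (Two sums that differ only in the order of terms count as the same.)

Listing the qualifying partitions of 12:
9+1+1+1
8+2+1+1
7+3+1+1
7+2+2+1
6+4+1+1
6+3+2+1
6+2+2+2
5+5+1+1
5+4+2+1
5+3+3+1
5+3+2+2
4+4+3+1
4+4+2+2
4+3+3+2
3+3+3+3

15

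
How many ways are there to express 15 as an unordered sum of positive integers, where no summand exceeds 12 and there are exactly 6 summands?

26

There are too many to list fully; the first 12 (by largest part) are:
1, 1, 1, 1, 1, 10
1, 1, 1, 1, 2, 9
1, 1, 1, 1, 3, 8
1, 1, 1, 2, 2, 8
1, 1, 1, 1, 4, 7
1, 1, 1, 2, 3, 7
1, 1, 2, 2, 2, 7
1, 1, 1, 1, 5, 6
1, 1, 1, 2, 4, 6
1, 1, 1, 3, 3, 6
1, 1, 2, 2, 3, 6
1, 2, 2, 2, 2, 6
…and 14 more, for 26 total.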